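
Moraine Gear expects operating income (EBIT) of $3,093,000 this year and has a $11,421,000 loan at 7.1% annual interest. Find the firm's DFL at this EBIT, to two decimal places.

Interest = $810,891.00.
DFL = EBIT ÷ (EBIT − I) = $3,093,000 ÷ ($3,093,000 − $810,891.00) = $3,093,000 ÷ $2,282,109.00 = 1.3553.

1.36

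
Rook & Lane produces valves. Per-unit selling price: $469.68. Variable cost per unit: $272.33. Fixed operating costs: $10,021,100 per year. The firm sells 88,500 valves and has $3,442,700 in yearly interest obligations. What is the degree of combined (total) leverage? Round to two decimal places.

Contribution at this volume is 88,500 × $197.35 = $17,465,475.00.
Operating income = contribution − fixed costs = $17,465,475.00 − $10,021,100 = $7,444,375.00. Interest = $3,442,700.00.
DOL = $17,465,475.00 ÷ $7,444,375.00 = 2.3461; DFL = $7,444,375.00 ÷ $4,001,675.00 = 1.8603.
DCL = DOL × DFL = 2.3461 × 1.8603 = 4.3644.

4.36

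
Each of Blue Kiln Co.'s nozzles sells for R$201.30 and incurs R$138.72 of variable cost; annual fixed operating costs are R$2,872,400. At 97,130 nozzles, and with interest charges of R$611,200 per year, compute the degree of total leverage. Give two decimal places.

2.34

Contribution at this volume is 97,130 × R$62.58 = R$6,078,395.40.
Subtracting fixed costs: EBIT = R$6,078,395.40 − R$2,872,400 = R$3,205,995.40. Interest = R$611,200.00, so EBIT − I = R$2,594,795.40.
Degree of total leverage = total CM / (EBIT − interest) = R$6,078,395.40 / R$2,594,795.40 = 2.3425.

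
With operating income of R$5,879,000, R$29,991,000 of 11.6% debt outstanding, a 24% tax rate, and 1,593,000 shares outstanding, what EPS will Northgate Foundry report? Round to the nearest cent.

R$1.15

Pre-tax income = R$5,879,000 − R$3,478,956.00 = R$2,400,044.00.
Net income = R$2,400,044.00 × (1 − 0.24) = R$1,824,033.44.
EPS = R$1,824,033.44 ÷ 1,593,000 = R$1.15.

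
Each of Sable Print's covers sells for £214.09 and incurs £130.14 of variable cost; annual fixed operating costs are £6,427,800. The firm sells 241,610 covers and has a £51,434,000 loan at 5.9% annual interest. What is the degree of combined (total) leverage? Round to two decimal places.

1.87

Contribution at this volume is 241,610 × £83.95 = £20,283,159.50.
EBIT = £20,283,159.50 − £6,427,800 = £13,855,359.50. Interest = £3,034,606.00.
DOL = £20,283,159.50 ÷ £13,855,359.50 = 1.4639; DFL = £13,855,359.50 ÷ £10,820,753.50 = 1.2804.
DCL = DOL × DFL = 1.4639 × 1.2804 = 1.8744.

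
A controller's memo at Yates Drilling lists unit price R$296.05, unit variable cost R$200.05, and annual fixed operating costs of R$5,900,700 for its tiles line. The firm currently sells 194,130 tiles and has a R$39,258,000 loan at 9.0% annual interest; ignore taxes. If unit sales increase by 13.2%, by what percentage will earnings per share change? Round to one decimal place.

At 194,130 units, contribution = 194,130 × R$96.00 = R$18,636,480.00.
Operating income = contribution − fixed costs = R$18,636,480.00 − R$5,900,700 = R$12,735,780.00.
Interest = R$3,533,220.00, so EBIT − I = R$9,202,560.00.
DCL = total CM / (EBIT − I) = R$18,636,480.00 / R$9,202,560.00 = 2.0251.
EPS therefore changes by 2.0251 × (+13.2%) = +26.7%.

+26.7%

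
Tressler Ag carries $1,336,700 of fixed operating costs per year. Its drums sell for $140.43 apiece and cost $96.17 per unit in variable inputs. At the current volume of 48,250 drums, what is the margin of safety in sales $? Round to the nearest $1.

$2,534,609

Each unit contributes $140.43 − $96.17 = $44.26. Break-even units = $1,336,700 ÷ $44.26 = 30,201.08; break-even revenue = 30,201.08 × $140.43 = $4,241,138.30.
Current sales = 48,250 × $140.43 = $6,775,747.50.
Margin of safety = $6,775,747.50 − $4,241,138.30 = $2,534,609.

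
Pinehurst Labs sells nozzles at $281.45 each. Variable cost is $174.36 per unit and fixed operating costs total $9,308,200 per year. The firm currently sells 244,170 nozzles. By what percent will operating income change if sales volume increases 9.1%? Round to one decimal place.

At 244,170 units, contribution = 244,170 × $107.09 = $26,148,165.30.
EBIT = $26,148,165.30 − $9,308,200 = $16,839,965.30.
DOL = contribution ÷ EBIT = $26,148,165.30 ÷ $16,839,965.30 = 1.5527.
So EBIT moves 1.5527 × (+9.1%) = +14.1%.

+14.1%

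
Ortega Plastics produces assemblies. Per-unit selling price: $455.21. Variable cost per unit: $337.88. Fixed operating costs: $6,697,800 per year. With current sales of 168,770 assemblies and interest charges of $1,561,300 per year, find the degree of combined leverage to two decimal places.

At 168,770 units, contribution = 168,770 × $117.33 = $19,801,784.10.
Subtracting fixed costs: EBIT = $19,801,784.10 − $6,697,800 = $13,103,984.10. Interest = $1,561,300.00, so EBIT − I = $11,542,684.10.
DCL = contribution ÷ (EBIT − I) = $19,801,784.10 ÷ $11,542,684.10 = 1.7155.

1.72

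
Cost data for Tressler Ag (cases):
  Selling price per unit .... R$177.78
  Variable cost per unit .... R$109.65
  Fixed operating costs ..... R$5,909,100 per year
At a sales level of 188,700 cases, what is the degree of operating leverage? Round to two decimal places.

Contribution at this volume is 188,700 × R$68.13 = R$12,856,131.00.
Subtracting fixed costs: EBIT = R$12,856,131.00 − R$5,909,100 = R$6,947,031.00.
Degree of operating leverage = R$12,856,131.00 / R$6,947,031.00 = 1.8506.

1.85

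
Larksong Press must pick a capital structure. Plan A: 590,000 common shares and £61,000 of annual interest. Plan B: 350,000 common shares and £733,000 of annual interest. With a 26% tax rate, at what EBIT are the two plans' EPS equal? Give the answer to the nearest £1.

£1,713,000

At indifference, (EBIT − 61,000)(1 − t)/590,000 = (EBIT − 733,000)(1 − t)/350,000.
Cancelling (1 − t) and cross-multiplying: 350,000·(EBIT − 61,000) = 590,000·(EBIT − 733,000).
EBIT × (590,000 − 350,000) = 733,000 × 590,000 − 61,000 × 350,000 = 411,120,000,000, so EBIT = 411,120,000,000 ÷ 240,000 = 1,713,000.00.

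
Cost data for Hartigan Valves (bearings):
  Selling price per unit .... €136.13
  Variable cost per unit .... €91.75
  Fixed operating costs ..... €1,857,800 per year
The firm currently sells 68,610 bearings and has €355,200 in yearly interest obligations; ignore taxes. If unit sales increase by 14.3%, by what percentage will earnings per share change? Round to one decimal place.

+52.3%

Contribution at this volume is 68,610 × €44.38 = €3,044,911.80.
EBIT = €3,044,911.80 − €1,857,800 = €1,187,111.80.
Interest = €355,200.00, so EBIT − I = €831,911.80.
Degree of combined leverage = contribution ÷ (EBIT − I) = €3,044,911.80 ÷ €831,911.80 = 3.6601.
EPS therefore changes by 3.6601 × (+14.3%) = +52.3%.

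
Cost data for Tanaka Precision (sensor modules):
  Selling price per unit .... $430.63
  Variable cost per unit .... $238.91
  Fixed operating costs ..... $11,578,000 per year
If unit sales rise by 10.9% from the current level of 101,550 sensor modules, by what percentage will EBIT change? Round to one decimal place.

Total contribution margin = 101,550 × $191.72 = $19,469,166.00.
Subtracting fixed costs: EBIT = $19,469,166.00 − $11,578,000 = $7,891,166.00.
DOL = contribution ÷ EBIT = $19,469,166.00 ÷ $7,891,166.00 = 2.4672.
So EBIT moves 2.4672 × (+10.9%) = +26.9%.

+26.9%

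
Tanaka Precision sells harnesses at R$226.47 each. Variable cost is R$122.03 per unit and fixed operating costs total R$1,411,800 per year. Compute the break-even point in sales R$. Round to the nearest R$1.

CM per unit = R$226.47 − R$122.03 = R$104.44; CM ratio = R$104.44 / R$226.47 = 0.4612.
Break-even sales = FC ÷ CM ratio = R$1,411,800 × R$226.47 / R$104.44 = R$3,061,378.

R$3,061,378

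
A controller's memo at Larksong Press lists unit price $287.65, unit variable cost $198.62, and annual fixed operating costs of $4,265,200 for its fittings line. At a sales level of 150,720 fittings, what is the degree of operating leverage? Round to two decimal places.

At 150,720 units, contribution = 150,720 × $89.03 = $13,418,601.60.
EBIT = $13,418,601.60 − $4,265,200 = $9,153,401.60.
So DOL = total CM / EBIT = $13,418,601.60 / $9,153,401.60 = 1.4660.

1.47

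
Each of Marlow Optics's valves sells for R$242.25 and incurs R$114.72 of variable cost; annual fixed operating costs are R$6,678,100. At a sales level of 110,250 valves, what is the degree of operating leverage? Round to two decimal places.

Contribution at this volume is 110,250 × R$127.53 = R$14,060,182.50.
EBIT = R$14,060,182.50 − R$6,678,100 = R$7,382,082.50.
So DOL = total CM / EBIT = R$14,060,182.50 / R$7,382,082.50 = 1.9046.

1.90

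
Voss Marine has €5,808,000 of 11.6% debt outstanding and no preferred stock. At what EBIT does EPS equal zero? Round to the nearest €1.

€673,728

Annual interest = 11.6% × €5,808,000 = €673,728.00.
Without preferred stock the financial break-even is simply EBIT = interest = €673,728.00.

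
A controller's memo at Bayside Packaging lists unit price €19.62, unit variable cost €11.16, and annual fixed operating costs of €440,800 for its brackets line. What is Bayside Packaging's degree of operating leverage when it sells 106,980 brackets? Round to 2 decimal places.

Total contribution margin = 106,980 × €8.46 = €905,050.80.
Operating income = contribution − fixed costs = €905,050.80 − €440,800 = €464,250.80.
DOL = contribution ÷ EBIT = €905,050.80 ÷ €464,250.80 = 1.9495.

1.95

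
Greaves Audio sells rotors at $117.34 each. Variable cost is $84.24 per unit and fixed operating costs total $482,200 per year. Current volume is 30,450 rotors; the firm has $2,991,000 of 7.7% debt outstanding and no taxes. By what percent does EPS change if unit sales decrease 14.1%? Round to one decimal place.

Total contribution margin = 30,450 × $33.10 = $1,007,895.00.
EBIT = $1,007,895.00 − $482,200 = $525,695.00.
After interest of $230,307.00, pre-tax earnings = $295,388.00.
Degree of combined leverage = contribution ÷ (EBIT − I) = $1,007,895.00 ÷ $295,388.00 = 3.4121.
%ΔEPS = DCL × %ΔSales = 3.4121 × -14.1% = -48.1%.

-48.1%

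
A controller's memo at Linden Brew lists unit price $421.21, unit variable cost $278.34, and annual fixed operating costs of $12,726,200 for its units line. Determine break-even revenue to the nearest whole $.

$37,519,442

Contribution margin per unit = $421.21 − $278.34 = $142.87, a CM ratio of $142.87 ÷ $421.21 = 0.3392.
Break-even sales = FC ÷ CM ratio = $12,726,200 × $421.21 / $142.87 = $37,519,442.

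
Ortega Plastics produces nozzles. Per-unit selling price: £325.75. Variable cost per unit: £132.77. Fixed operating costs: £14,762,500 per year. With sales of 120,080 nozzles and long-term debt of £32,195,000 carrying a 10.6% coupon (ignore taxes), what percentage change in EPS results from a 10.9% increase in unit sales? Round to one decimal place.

+50.5%

Total contribution margin = 120,080 × £192.98 = £23,173,038.40.
Operating income = contribution − fixed costs = £23,173,038.40 − £14,762,500 = £8,410,538.40.
Interest = £3,412,670.00, so EBIT − I = £4,997,868.40.
Degree of combined leverage = contribution ÷ (EBIT − I) = £23,173,038.40 ÷ £4,997,868.40 = 4.6366.
%ΔEPS = DCL × %ΔSales = 4.6366 × +10.9% = +50.5%.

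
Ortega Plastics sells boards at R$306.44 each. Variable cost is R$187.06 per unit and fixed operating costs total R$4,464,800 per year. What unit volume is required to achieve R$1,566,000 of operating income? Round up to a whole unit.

Each unit contributes R$306.44 − R$187.06 = R$119.38.
Units = (FC + target) / CM = (R$4,464,800 + R$1,566,000) / R$119.38 = 50,517.67, so 50,518 boards.

50,518 boards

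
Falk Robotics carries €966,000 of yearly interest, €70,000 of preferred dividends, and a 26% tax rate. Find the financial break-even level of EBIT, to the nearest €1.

Grossing the preferred dividend up to pre-tax terms: €70,000 / (1 − 0.26) = €94,594.59.
EPS = 0 when EBIT covers interest plus the pre-tax preferred burden: €966,000 + €94,594.59 = €1,060,594.59.

€1,060,595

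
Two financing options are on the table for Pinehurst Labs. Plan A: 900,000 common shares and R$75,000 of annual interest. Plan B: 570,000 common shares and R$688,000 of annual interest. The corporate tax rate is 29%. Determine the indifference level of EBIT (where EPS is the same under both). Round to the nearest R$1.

At indifference, (EBIT − 75,000)(1 − t)/900,000 = (EBIT − 688,000)(1 − t)/570,000.
Cancelling (1 − t) and cross-multiplying: 570,000·(EBIT − 75,000) = 900,000·(EBIT − 688,000).
Solving, EBIT = (688,000·900,000 − 75,000·570,000) / (900,000 − 570,000) = 576,450,000,000 / 330,000 = 1,746,818.18.

R$1,746,818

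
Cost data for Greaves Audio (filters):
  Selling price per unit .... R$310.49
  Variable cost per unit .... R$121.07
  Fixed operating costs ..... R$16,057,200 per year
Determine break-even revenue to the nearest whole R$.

R$26,320,346

CM per unit = R$310.49 − R$121.07 = R$189.42; CM ratio = R$189.42 / R$310.49 = 0.6101.
Break-even revenue = fixed costs × price ÷ CM = R$16,057,200 × R$310.49 ÷ R$189.42 = R$26,320,346.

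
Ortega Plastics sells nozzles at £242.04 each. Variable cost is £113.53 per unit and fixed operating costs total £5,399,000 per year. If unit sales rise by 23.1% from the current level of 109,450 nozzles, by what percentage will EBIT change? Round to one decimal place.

+37.5%

Total contribution margin = 109,450 × £128.51 = £14,065,419.50.
EBIT = £14,065,419.50 − £5,399,000 = £8,666,419.50.
DOL = contribution ÷ EBIT = £14,065,419.50 ÷ £8,666,419.50 = 1.6230.
%ΔEBIT = DOL × %ΔSales = 1.6230 × +23.1% = +37.5%.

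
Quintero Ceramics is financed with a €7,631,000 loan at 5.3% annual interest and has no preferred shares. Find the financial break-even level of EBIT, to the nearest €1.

Annual interest = 5.3% × €7,631,000 = €404,443.00.
Without preferred stock the financial break-even is simply EBIT = interest = €404,443.00.

€404,443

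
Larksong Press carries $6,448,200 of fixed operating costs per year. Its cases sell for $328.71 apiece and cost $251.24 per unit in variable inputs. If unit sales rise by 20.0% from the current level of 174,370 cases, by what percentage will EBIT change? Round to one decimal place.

At 174,370 units, contribution = 174,370 × $77.47 = $13,508,443.90.
Subtracting fixed costs: EBIT = $13,508,443.90 − $6,448,200 = $7,060,243.90.
So DOL = total CM / EBIT = $13,508,443.90 / $7,060,243.90 = 1.9133.
%ΔEBIT = DOL × %ΔSales = 1.9133 × +20.0% = +38.3%.

+38.3%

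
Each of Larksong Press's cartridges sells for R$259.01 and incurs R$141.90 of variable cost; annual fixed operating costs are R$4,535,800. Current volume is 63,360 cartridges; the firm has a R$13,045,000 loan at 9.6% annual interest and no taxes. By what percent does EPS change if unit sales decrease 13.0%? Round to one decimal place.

-59.1%

Contribution at this volume is 63,360 × R$117.11 = R$7,420,089.60.
Operating income = contribution − fixed costs = R$7,420,089.60 − R$4,535,800 = R$2,884,289.60.
Interest = R$1,252,320.00, so EBIT − I = R$1,631,969.60.
DCL = total CM / (EBIT − I) = R$7,420,089.60 / R$1,631,969.60 = 4.5467.
%ΔEPS = DCL × %ΔSales = 4.5467 × -13.0% = -59.1%.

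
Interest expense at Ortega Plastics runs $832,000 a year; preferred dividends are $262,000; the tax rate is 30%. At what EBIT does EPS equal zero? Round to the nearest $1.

$1,206,286

Grossing the preferred dividend up to pre-tax terms: $262,000 / (1 − 0.30) = $374,285.71.
Financial break-even EBIT = interest + D_p ÷ (1 − t) = $832,000 + $374,285.71 = $1,206,285.71.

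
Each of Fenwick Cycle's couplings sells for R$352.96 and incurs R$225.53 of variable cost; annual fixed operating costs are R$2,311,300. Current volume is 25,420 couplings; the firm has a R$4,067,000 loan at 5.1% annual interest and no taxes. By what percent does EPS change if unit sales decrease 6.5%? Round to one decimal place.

Contribution at this volume is 25,420 × R$127.43 = R$3,239,270.60.
Operating income = contribution − fixed costs = R$3,239,270.60 − R$2,311,300 = R$927,970.60.
Interest = R$207,417.00, so EBIT − I = R$720,553.60.
Degree of combined leverage = contribution ÷ (EBIT − I) = R$3,239,270.60 ÷ R$720,553.60 = 4.4955.
EPS therefore changes by 4.4955 × (-6.5%) = -29.2%.

-29.2%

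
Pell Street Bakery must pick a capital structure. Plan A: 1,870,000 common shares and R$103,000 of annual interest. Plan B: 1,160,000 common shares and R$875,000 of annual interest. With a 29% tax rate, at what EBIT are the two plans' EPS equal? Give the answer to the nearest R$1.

R$2,136,296

Set EPS_A = EPS_B: (EBIT − R$103,000)(1 − 0.29) ÷ 1,870,000 = (EBIT − R$875,000)(1 − 0.29) ÷ 1,160,000.
The (1 − t) factor cancels: (EBIT − 103,000) × 1,160,000 = (EBIT − 875,000) × 1,870,000.
EBIT × (1,870,000 − 1,160,000) = 875,000 × 1,870,000 − 103,000 × 1,160,000 = 1,516,770,000,000, so EBIT = 1,516,770,000,000 ÷ 710,000 = 2,136,295.77.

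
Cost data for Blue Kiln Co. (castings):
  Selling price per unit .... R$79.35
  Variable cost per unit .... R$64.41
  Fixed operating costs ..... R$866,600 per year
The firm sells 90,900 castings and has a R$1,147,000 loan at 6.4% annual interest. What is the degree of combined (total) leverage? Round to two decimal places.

Total contribution margin = 90,900 × R$14.94 = R$1,358,046.00.
EBIT = R$1,358,046.00 − R$866,600 = R$491,446.00. Interest = R$73,408.00, so EBIT − I = R$418,038.00.
DCL = contribution ÷ (EBIT − I) = R$1,358,046.00 ÷ R$418,038.00 = 3.2486.

3.25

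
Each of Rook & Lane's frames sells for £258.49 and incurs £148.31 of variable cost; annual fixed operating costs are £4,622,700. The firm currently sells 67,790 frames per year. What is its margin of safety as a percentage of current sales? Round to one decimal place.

Each unit contributes £258.49 − £148.31 = £110.18. Break-even units = £4,622,700 ÷ £110.18 = 41,955.89; break-even revenue = 41,955.89 × £258.49 = £10,845,178.10.
Actual sales revenue = 67,790 × £258.49 = £17,523,037.10.
Margin of safety = (£17,523,037.10 − £10,845,178.10) ÷ £17,523,037.10 = 38.1%.

38.1%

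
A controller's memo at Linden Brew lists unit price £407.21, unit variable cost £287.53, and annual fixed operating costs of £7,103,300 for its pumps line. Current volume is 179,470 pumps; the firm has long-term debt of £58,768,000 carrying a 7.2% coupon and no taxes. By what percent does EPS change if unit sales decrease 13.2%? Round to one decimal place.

-27.9%

At 179,470 units, contribution = 179,470 × £119.68 = £21,478,969.60.
EBIT = £21,478,969.60 − £7,103,300 = £14,375,669.60.
After interest of £4,231,296.00, pre-tax earnings = £10,144,373.60.
DCL = total CM / (EBIT − I) = £21,478,969.60 / £10,144,373.60 = 2.1173.
EPS therefore changes by 2.1173 × (-13.2%) = -27.9%.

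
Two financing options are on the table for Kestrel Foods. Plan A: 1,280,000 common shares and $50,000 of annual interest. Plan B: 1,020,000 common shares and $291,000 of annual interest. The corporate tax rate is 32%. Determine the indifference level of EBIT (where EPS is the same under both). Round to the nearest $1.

Set EPS_A = EPS_B: (EBIT − $50,000)(1 − 0.32) ÷ 1,280,000 = (EBIT − $291,000)(1 − 0.32) ÷ 1,020,000.
The (1 − t) factor cancels: (EBIT − 50,000) × 1,020,000 = (EBIT − 291,000) × 1,280,000.
EBIT × (1,280,000 − 1,020,000) = 291,000 × 1,280,000 − 50,000 × 1,020,000 = 321,480,000,000, so EBIT = 321,480,000,000 ÷ 260,000 = 1,236,461.54.

$1,236,462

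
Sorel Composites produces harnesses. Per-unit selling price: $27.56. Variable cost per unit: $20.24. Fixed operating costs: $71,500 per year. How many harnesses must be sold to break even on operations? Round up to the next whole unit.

Each unit contributes $27.56 − $20.24 = $7.32.
Units to break even: $71,500 ÷ $7.32 = 9,767.76, rounded up to 9,768.

9,768 harnesses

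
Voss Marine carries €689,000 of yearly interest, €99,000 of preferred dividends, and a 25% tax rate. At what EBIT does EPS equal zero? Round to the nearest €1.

€821,000

Preferred dividends are paid after tax, so their pre-tax equivalent is €99,000 ÷ (1 − 0.25) = €132,000.00.
Financial break-even EBIT = interest + D_p ÷ (1 − t) = €689,000 + €132,000.00 = €821,000.00.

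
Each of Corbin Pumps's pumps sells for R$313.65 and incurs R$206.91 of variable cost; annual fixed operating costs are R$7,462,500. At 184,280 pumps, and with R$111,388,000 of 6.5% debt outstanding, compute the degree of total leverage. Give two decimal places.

3.96

Total contribution margin = 184,280 × R$106.74 = R$19,670,047.20.
EBIT = R$19,670,047.20 − R$7,462,500 = R$12,207,547.20. Interest = R$7,240,220.00.
DOL = R$19,670,047.20 ÷ R$12,207,547.20 = 1.6113; DFL = R$12,207,547.20 ÷ R$4,967,327.20 = 2.4576.
DCL = DOL × DFL = 1.6113 × 2.4576 = 3.9599.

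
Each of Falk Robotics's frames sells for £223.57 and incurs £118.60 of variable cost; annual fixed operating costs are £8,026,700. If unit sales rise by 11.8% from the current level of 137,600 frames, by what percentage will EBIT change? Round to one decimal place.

+26.6%

Total contribution margin = 137,600 × £104.97 = £14,443,872.00.
Subtracting fixed costs: EBIT = £14,443,872.00 − £8,026,700 = £6,417,172.00.
So DOL = total CM / EBIT = £14,443,872.00 / £6,417,172.00 = 2.2508.
%ΔEBIT = DOL × %ΔSales = 2.2508 × +11.8% = +26.6%.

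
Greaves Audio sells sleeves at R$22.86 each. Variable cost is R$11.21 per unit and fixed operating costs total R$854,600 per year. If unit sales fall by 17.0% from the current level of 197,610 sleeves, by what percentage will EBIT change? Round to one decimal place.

-27.0%

Total contribution margin = 197,610 × R$11.65 = R$2,302,156.50.
EBIT = R$2,302,156.50 − R$854,600 = R$1,447,556.50.
So DOL = total CM / EBIT = R$2,302,156.50 / R$1,447,556.50 = 1.5904.
%ΔEBIT = DOL × %ΔSales = 1.5904 × -17.0% = -27.0%.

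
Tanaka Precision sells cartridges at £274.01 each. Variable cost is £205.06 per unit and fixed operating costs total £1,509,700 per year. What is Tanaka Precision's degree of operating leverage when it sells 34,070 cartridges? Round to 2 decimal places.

2.80

At 34,070 units, contribution = 34,070 × £68.95 = £2,349,126.50.
EBIT = £2,349,126.50 − £1,509,700 = £839,426.50.
So DOL = total CM / EBIT = £2,349,126.50 / £839,426.50 = 2.7985.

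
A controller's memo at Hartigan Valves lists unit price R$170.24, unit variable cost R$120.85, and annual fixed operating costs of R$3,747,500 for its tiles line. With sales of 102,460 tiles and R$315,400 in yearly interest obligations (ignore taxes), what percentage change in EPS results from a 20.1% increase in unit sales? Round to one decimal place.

+102.0%

At 102,460 units, contribution = 102,460 × R$49.39 = R$5,060,499.40.
Operating income = contribution − fixed costs = R$5,060,499.40 − R$3,747,500 = R$1,312,999.40.
Interest = R$315,400.00, so EBIT − I = R$997,599.40.
DCL = total CM / (EBIT − I) = R$5,060,499.40 / R$997,599.40 = 5.0727.
%ΔEPS = DCL × %ΔSales = 5.0727 × +20.1% = +102.0%.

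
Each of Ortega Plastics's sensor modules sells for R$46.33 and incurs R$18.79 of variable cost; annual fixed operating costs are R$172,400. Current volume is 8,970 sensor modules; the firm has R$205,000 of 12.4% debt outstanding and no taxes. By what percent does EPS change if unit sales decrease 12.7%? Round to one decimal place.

-63.7%

Total contribution margin = 8,970 × R$27.54 = R$247,033.80.
Operating income = contribution − fixed costs = R$247,033.80 − R$172,400 = R$74,633.80.
After interest of R$25,420.00, pre-tax earnings = R$49,213.80.
DCL = total CM / (EBIT − I) = R$247,033.80 / R$49,213.80 = 5.0196.
EPS therefore changes by 5.0196 × (-12.7%) = -63.7%.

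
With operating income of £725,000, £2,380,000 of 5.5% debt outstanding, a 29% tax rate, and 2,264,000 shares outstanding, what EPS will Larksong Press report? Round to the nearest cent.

Pre-tax income = £725,000 − £130,900.00 = £594,100.00.
After tax at 29%: net income = £594,100.00 × 0.71 = £421,811.00.
EPS = £421,811.00 ÷ 2,264,000 = £0.19.

£0.19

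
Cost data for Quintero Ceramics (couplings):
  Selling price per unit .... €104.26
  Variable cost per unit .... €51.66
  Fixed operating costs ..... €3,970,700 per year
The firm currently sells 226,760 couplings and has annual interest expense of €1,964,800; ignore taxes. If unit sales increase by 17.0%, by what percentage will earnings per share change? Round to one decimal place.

+33.8%

Contribution at this volume is 226,760 × €52.60 = €11,927,576.00.
EBIT = €11,927,576.00 − €3,970,700 = €7,956,876.00.
Interest = €1,964,800.00, so EBIT − I = €5,992,076.00.
Degree of combined leverage = contribution ÷ (EBIT − I) = €11,927,576.00 ÷ €5,992,076.00 = 1.9906.
%ΔEPS = DCL × %ΔSales = 1.9906 × +17.0% = +33.8%.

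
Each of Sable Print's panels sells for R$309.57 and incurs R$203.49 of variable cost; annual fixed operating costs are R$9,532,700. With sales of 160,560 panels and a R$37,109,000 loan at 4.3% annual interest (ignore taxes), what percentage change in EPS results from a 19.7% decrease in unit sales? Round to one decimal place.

Total contribution margin = 160,560 × R$106.08 = R$17,032,204.80.
Subtracting fixed costs: EBIT = R$17,032,204.80 − R$9,532,700 = R$7,499,504.80.
Interest = R$1,595,687.00, so EBIT − I = R$5,903,817.80.
DCL = total CM / (EBIT − I) = R$17,032,204.80 / R$5,903,817.80 = 2.8849.
EPS therefore changes by 2.8849 × (-19.7%) = -56.8%.

-56.8%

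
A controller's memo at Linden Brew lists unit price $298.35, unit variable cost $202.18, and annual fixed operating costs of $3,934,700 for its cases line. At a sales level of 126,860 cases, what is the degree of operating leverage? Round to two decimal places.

At 126,860 units, contribution = 126,860 × $96.17 = $12,200,126.20.
Subtracting fixed costs: EBIT = $12,200,126.20 − $3,934,700 = $8,265,426.20.
DOL = contribution ÷ EBIT = $12,200,126.20 ÷ $8,265,426.20 = 1.4760.

1.48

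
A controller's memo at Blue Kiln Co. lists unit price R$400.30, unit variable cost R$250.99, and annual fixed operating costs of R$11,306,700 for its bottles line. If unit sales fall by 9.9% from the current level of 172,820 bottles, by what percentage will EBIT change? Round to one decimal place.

-17.6%

Total contribution margin = 172,820 × R$149.31 = R$25,803,754.20.
Subtracting fixed costs: EBIT = R$25,803,754.20 − R$11,306,700 = R$14,497,054.20.
Degree of operating leverage = R$25,803,754.20 / R$14,497,054.20 = 1.7799.
So EBIT moves 1.7799 × (-9.9%) = -17.6%.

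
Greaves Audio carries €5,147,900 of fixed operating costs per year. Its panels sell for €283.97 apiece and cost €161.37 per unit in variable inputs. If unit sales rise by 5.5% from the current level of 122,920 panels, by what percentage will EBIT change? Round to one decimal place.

+8.4%

Total contribution margin = 122,920 × €122.60 = €15,069,992.00.
Operating income = contribution − fixed costs = €15,069,992.00 − €5,147,900 = €9,922,092.00.
So DOL = total CM / EBIT = €15,069,992.00 / €9,922,092.00 = 1.5188.
Operating income changes by 1.5188 × +5.5% = +8.4%.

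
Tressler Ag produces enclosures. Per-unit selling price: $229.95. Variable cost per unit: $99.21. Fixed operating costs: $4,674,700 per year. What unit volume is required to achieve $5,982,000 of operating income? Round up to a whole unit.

Each unit contributes $229.95 − $99.21 = $130.74.
Units = (FC + target) / CM = ($4,674,700 + $5,982,000) / $130.74 = 81,510.63, so 81,511 enclosures.

81,511 enclosures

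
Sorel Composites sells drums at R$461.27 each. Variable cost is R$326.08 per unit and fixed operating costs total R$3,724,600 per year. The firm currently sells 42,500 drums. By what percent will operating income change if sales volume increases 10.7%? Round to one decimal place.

+30.4%

Contribution at this volume is 42,500 × R$135.19 = R$5,745,575.00.
Subtracting fixed costs: EBIT = R$5,745,575.00 − R$3,724,600 = R$2,020,975.00.
So DOL = total CM / EBIT = R$5,745,575.00 / R$2,020,975.00 = 2.8430.
%ΔEBIT = DOL × %ΔSales = 2.8430 × +10.7% = +30.4%.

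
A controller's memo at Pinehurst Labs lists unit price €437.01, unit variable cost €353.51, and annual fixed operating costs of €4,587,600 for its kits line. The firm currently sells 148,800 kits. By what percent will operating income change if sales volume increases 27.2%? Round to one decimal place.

Contribution at this volume is 148,800 × €83.50 = €12,424,800.00.
Operating income = contribution − fixed costs = €12,424,800.00 − €4,587,600 = €7,837,200.00.
So DOL = total CM / EBIT = €12,424,800.00 / €7,837,200.00 = 1.5854.
%ΔEBIT = DOL × %ΔSales = 1.5854 × +27.2% = +43.1%.

+43.1%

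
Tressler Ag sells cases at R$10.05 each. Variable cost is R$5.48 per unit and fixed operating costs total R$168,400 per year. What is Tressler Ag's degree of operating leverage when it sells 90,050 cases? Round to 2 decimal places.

Total contribution margin = 90,050 × R$4.57 = R$411,528.50.
Subtracting fixed costs: EBIT = R$411,528.50 − R$168,400 = R$243,128.50.
Degree of operating leverage = R$411,528.50 / R$243,128.50 = 1.6926.

1.69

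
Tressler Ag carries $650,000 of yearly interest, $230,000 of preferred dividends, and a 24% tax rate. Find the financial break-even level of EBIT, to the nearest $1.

$952,632

Grossing the preferred dividend up to pre-tax terms: $230,000 / (1 − 0.24) = $302,631.58.
Financial break-even EBIT = interest + D_p ÷ (1 − t) = $650,000 + $302,631.58 = $952,631.58.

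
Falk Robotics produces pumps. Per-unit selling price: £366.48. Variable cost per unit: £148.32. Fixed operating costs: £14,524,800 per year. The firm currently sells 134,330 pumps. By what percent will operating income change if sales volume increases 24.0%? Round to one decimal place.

+47.6%

Contribution at this volume is 134,330 × £218.16 = £29,305,432.80.
Operating income = contribution − fixed costs = £29,305,432.80 − £14,524,800 = £14,780,632.80.
So DOL = total CM / EBIT = £29,305,432.80 / £14,780,632.80 = 1.9827.
So EBIT moves 1.9827 × (+24.0%) = +47.6%.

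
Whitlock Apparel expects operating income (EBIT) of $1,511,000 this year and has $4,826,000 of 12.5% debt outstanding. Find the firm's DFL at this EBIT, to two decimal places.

Interest = $603,250.00.
DFL = EBIT ÷ (EBIT − I) = $1,511,000 ÷ ($1,511,000 − $603,250.00) = $1,511,000 ÷ $907,750.00 = 1.6646.

1.66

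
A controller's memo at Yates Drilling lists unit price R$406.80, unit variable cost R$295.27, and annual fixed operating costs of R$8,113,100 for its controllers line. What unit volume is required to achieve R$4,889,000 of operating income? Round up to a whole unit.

116,580 controllers

Unit CM = price − variable cost = R$406.80 − R$295.27 = R$111.53.
Required volume = (fixed costs + target profit) ÷ CM = (R$8,113,100 + R$4,889,000) ÷ R$111.53 = 116,579.40, so 116,580 controllers.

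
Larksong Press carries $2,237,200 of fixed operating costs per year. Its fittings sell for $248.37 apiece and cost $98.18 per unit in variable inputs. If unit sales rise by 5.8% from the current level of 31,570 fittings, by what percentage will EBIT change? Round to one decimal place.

At 31,570 units, contribution = 31,570 × $150.19 = $4,741,498.30.
Operating income = contribution − fixed costs = $4,741,498.30 − $2,237,200 = $2,504,298.30.
Degree of operating leverage = $4,741,498.30 / $2,504,298.30 = 1.8933.
Operating income changes by 1.8933 × +5.8% = +11.0%.

+11.0%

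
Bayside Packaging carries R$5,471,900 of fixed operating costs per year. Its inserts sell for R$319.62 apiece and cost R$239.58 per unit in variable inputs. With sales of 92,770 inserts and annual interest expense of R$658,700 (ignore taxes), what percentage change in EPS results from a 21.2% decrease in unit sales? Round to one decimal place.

-121.6%

At 92,770 units, contribution = 92,770 × R$80.04 = R$7,425,310.80.
Subtracting fixed costs: EBIT = R$7,425,310.80 − R$5,471,900 = R$1,953,410.80.
After interest of R$658,700.00, pre-tax earnings = R$1,294,710.80.
DCL = total CM / (EBIT − I) = R$7,425,310.80 / R$1,294,710.80 = 5.7351.
%ΔEPS = DCL × %ΔSales = 5.7351 × -21.2% = -121.6%.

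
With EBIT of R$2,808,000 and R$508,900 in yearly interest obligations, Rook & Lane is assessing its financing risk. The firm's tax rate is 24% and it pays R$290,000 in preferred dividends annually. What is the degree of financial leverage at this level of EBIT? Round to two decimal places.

1.46

Annual interest charges come to R$508,900.00.
Preferred dividends grossed up pre-tax: R$290,000 / (1 − 0.24) = R$381,578.95.
DFL = EBIT ÷ [EBIT − I − D_p/(1−t)] = R$2,808,000 ÷ [R$2,808,000 − R$508,900.00 − R$381,578.95] = R$2,808,000 ÷ R$1,917,521.05 = 1.4644.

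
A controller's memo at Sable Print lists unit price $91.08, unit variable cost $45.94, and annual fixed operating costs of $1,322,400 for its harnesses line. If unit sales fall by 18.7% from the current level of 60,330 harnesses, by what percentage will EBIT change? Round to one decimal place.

-36.4%

Total contribution margin = 60,330 × $45.14 = $2,723,296.20.
Operating income = contribution − fixed costs = $2,723,296.20 − $1,322,400 = $1,400,896.20.
DOL = contribution ÷ EBIT = $2,723,296.20 ÷ $1,400,896.20 = 1.9440.
So EBIT moves 1.9440 × (-18.7%) = -36.4%.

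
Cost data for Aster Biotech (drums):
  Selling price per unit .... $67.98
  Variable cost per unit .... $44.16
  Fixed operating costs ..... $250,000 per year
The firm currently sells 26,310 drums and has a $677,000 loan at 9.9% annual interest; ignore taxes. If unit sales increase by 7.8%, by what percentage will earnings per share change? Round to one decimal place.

At 26,310 units, contribution = 26,310 × $23.82 = $626,704.20.
EBIT = $626,704.20 − $250,000 = $376,704.20.
After interest of $67,023.00, pre-tax earnings = $309,681.20.
DCL = total CM / (EBIT − I) = $626,704.20 / $309,681.20 = 2.0237.
EPS therefore changes by 2.0237 × (+7.8%) = +15.8%.

+15.8%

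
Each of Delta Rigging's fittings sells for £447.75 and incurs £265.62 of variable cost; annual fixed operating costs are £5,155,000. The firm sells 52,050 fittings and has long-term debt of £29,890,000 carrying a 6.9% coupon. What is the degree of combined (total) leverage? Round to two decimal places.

4.19

Contribution at this volume is 52,050 × £182.13 = £9,479,866.50.
EBIT = £9,479,866.50 − £5,155,000 = £4,324,866.50. Interest = £2,062,410.00.
DOL = £9,479,866.50 ÷ £4,324,866.50 = 2.1919; DFL = £4,324,866.50 ÷ £2,262,456.50 = 1.9116.
DCL = DOL × DFL = 2.1919 × 1.9116 = 4.1900.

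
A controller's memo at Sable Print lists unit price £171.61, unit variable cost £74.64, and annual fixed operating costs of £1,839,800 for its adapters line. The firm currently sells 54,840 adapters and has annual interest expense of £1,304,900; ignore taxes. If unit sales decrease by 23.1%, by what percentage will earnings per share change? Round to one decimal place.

-56.5%

Contribution at this volume is 54,840 × £96.97 = £5,317,834.80.
Subtracting fixed costs: EBIT = £5,317,834.80 − £1,839,800 = £3,478,034.80.
Interest = £1,304,900.00, so EBIT − I = £2,173,134.80.
Degree of combined leverage = contribution ÷ (EBIT − I) = £5,317,834.80 ÷ £2,173,134.80 = 2.4471.
%ΔEPS = DCL × %ΔSales = 2.4471 × -23.1% = -56.5%.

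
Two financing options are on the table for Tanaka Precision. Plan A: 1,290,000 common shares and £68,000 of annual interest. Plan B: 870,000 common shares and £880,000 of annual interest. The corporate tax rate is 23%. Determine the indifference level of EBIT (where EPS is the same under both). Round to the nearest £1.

At indifference, (EBIT − 68,000)(1 − t)/1,290,000 = (EBIT − 880,000)(1 − t)/870,000.
The (1 − t) factor cancels: (EBIT − 68,000) × 870,000 = (EBIT − 880,000) × 1,290,000.
Solving, EBIT = (880,000·1,290,000 − 68,000·870,000) / (1,290,000 − 870,000) = 1,076,040,000,000 / 420,000 = 2,562,000.00.

£2,562,000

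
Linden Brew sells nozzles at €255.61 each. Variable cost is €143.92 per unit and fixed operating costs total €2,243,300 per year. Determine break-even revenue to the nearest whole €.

€5,133,941

CM per unit = €255.61 − €143.92 = €111.69; CM ratio = €111.69 / €255.61 = 0.4370.
Break-even sales = FC ÷ CM ratio = €2,243,300 × €255.61 / €111.69 = €5,133,941.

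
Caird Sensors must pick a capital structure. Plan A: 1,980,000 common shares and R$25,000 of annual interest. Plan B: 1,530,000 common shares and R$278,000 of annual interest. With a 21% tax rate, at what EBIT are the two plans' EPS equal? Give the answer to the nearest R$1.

R$1,138,200

Set EPS_A = EPS_B: (EBIT − R$25,000)(1 − 0.21) ÷ 1,980,000 = (EBIT − R$278,000)(1 − 0.21) ÷ 1,530,000.
Cancelling (1 − t) and cross-multiplying: 1,530,000·(EBIT − 25,000) = 1,980,000·(EBIT − 278,000).
EBIT × (1,980,000 − 1,530,000) = 278,000 × 1,980,000 − 25,000 × 1,530,000 = 512,190,000,000, so EBIT = 512,190,000,000 ÷ 450,000 = 1,138,200.00.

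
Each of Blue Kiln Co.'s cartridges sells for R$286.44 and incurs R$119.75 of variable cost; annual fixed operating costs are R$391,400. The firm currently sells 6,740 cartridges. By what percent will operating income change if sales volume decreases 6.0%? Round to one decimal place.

Contribution at this volume is 6,740 × R$166.69 = R$1,123,490.60.
EBIT = R$1,123,490.60 − R$391,400 = R$732,090.60.
Degree of operating leverage = R$1,123,490.60 / R$732,090.60 = 1.5346.
Operating income changes by 1.5346 × -6.0% = -9.2%.

-9.2%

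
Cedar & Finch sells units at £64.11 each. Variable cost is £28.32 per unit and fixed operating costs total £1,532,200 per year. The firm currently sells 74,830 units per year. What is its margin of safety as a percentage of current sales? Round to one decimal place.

42.8%

Each unit contributes £64.11 − £28.32 = £35.79. Break-even units = £1,532,200 ÷ £35.79 = 42,810.84; break-even revenue = 42,810.84 × £64.11 = £2,744,603.02.
Current sales = 74,830 × £64.11 = £4,797,351.30.
Margin of safety = (£4,797,351.30 − £2,744,603.02) ÷ £4,797,351.30 = 42.8%.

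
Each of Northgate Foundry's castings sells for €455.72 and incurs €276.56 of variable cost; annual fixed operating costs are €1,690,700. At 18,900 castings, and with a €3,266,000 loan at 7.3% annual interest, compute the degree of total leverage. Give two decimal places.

2.32

At 18,900 units, contribution = 18,900 × €179.16 = €3,386,124.00.
Subtracting fixed costs: EBIT = €3,386,124.00 − €1,690,700 = €1,695,424.00. Interest = €238,418.00, so EBIT − I = €1,457,006.00.
Degree of total leverage = total CM / (EBIT − interest) = €3,386,124.00 / €1,457,006.00 = 2.3240.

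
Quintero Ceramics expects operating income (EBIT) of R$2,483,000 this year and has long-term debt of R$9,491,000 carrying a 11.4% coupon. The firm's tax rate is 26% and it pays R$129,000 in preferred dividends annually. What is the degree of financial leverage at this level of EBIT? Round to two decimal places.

Annual interest charges come to R$1,081,974.00.
Pre-tax preferred-dividend burden = R$129,000 ÷ (1 − 0.26) = R$174,324.32.
DFL = EBIT ÷ [EBIT − I − D_p/(1−t)] = R$2,483,000 ÷ [R$2,483,000 − R$1,081,974.00 − R$174,324.32] = R$2,483,000 ÷ R$1,226,701.68 = 2.0241.

2.02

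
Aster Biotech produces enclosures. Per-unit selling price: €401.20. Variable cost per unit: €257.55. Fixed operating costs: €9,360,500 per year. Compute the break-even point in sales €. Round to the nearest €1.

€26,142,935

CM per unit = €401.20 − €257.55 = €143.65; CM ratio = €143.65 / €401.20 = 0.3581.
Break-even revenue = fixed costs × price ÷ CM = €9,360,500 × €401.20 ÷ €143.65 = €26,142,935.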